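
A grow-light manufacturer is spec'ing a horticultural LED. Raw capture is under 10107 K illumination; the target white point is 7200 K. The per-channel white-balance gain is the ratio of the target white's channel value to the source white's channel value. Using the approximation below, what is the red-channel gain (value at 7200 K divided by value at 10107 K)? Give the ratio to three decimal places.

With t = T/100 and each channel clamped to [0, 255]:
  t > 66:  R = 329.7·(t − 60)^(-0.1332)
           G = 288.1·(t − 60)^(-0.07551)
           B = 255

At 10107 K (t = 101.07):
  R = 329.7·(101.07 − 60)^(-0.1332) = 329.7·41.07^(-0.1332) = 329.7·0.60965 = 201.001.
At 7200 K (t = 72):
  R = 329.7·(72 − 60)^(-0.1332) = 329.7·12^(-0.1332) = 329.7·0.71821 = 236.795.
Gain = 236.795 / 201.001 = 1.1781 → 1.178.

1.178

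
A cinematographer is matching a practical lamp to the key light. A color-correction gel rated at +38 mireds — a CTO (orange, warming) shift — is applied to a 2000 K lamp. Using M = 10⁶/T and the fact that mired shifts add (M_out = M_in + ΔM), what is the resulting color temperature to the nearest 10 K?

M_in = 10⁶/2000 = 500.00 mireds.
M_out = 500.00 + (+38) = 538.00 mireds.
T_out = 10⁶/538.00 = 1858.7 K → 1860 K.

1860 K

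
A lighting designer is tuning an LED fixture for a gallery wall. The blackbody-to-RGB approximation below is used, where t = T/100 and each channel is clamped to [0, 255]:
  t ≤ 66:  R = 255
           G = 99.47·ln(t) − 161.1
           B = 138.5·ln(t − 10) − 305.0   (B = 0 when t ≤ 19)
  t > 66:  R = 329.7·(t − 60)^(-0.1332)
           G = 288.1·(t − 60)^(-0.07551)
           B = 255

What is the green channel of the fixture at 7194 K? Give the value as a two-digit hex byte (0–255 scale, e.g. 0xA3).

t = 7194/100 = 71.94; the t > 66 branch applies.
G = 288.1·(71.94 − 60)^(-0.07551) = 288.1·11.94^(-0.07551) = 288.1·0.82923 = 238.901.
Rounded: 239; in hex, 0xEF.

0xEF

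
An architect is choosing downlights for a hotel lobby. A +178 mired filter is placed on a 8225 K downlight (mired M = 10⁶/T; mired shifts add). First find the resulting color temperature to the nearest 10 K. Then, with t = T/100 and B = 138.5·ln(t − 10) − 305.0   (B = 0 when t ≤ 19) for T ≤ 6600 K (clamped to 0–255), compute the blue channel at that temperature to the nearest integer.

M_in = 10⁶/8225 = 121.58; M_out = 121.58 + (+178) = 299.58.
T_out = 10⁶/299.58 = 3338.0 K → 3340 K; t = 33.4.
B = 138.5·ln(33.4 − 10) − 305.0 = 138.5·ln 23.4 − 305.0 = 138.5·3.1527 − 305.0 = 131.654.
Rounded: 132.

132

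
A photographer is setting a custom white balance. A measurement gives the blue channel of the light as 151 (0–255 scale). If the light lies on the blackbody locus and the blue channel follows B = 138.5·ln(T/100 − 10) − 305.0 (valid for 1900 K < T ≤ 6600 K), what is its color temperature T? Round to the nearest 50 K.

3700 K

ln(t − 10) = (151 + 305.0) / 138.5 = 3.2924.
t − 10 = e^3.2924 = 26.908, so t = 36.908.
T = 100·t = 3691 K → 3700 K to the nearest 50 K.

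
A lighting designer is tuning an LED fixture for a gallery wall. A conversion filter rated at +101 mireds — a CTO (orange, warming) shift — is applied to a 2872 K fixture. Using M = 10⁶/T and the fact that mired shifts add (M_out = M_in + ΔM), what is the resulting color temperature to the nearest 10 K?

2230 K

M_in = 10⁶/2872 = 348.19 mireds.
M_out = 348.19 + (+101) = 449.19 mireds.
T_out = 10⁶/449.19 = 2226.2 K → 2230 K.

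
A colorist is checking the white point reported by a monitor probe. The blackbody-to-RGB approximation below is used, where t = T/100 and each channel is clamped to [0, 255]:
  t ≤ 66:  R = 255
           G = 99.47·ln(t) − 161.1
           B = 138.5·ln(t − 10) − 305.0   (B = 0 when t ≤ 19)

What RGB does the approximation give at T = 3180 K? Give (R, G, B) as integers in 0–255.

(255, 183, 122)

t = 3180/100 = 31.8; the t ≤ 66 branch applies.
R = 255 by definition for t ≤ 66.
G = 99.47·ln 31.8 − 161.1 = 99.47·3.4595 − 161.1 = 183.013.
B = 138.5·ln(31.8 − 10) − 305.0 = 138.5·ln 21.8 − 305.0 = 138.5·3.0819 − 305.0 = 121.845.
Rounded: (255, 183, 122).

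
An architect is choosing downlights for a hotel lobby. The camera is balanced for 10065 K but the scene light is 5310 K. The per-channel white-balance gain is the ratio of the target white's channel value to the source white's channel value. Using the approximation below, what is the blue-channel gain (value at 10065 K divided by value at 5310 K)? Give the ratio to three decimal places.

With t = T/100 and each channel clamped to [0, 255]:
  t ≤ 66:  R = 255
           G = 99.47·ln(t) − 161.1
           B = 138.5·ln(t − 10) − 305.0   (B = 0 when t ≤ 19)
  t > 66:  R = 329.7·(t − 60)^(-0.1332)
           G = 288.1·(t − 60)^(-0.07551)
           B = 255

1.179

At 5310 K (t = 53.1):
  B = 138.5·ln(53.1 − 10) − 305.0 = 138.5·ln 43.1 − 305.0 = 138.5·3.7635 − 305.0 = 216.248.
At 10065 K (t = 100.65):
  B = 255 by definition for t > 66.
Gain = 255.000 / 216.248 = 1.1792 → 1.179.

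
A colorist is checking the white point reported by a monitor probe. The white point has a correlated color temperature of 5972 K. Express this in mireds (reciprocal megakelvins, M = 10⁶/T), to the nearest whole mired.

167 mireds

M = 10⁶ / 5972 = 167.448 → 167 mireds.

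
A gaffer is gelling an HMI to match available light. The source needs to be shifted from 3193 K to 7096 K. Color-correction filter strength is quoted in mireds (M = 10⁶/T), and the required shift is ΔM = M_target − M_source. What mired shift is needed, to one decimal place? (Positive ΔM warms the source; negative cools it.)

-172.3 mireds

M_source = 10⁶/3193 = 313.185; M_target = 10⁶/7096 = 140.924.
ΔM = 140.924 − 313.185 = -172.261 → -172.3 mireds, a cooling shift.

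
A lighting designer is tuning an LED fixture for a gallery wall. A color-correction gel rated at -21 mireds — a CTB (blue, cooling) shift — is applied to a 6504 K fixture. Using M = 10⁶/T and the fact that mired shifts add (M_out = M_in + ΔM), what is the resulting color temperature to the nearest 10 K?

7530 K

M_in = 10⁶/6504 = 153.75 mireds.
M_out = 153.75 + (-21) = 132.75 mireds.
T_out = 10⁶/132.75 = 7532.9 K → 7530 K.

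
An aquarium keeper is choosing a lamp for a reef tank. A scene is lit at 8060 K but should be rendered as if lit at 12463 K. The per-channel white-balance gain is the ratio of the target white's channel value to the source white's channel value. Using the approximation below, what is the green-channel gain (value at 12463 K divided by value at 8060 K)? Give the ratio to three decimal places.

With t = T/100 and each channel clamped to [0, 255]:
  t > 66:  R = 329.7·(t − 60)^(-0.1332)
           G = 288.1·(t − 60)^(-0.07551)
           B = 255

0.917

At 8060 K (t = 80.6):
  G = 288.1·(80.6 − 60)^(-0.07551) = 288.1·20.6^(-0.07551) = 288.1·0.79577 = 229.263.
At 12463 K (t = 124.63):
  G = 288.1·(124.63 − 60)^(-0.07551) = 288.1·64.63^(-0.07551) = 288.1·0.72995 = 210.299.
Gain = 210.299 / 229.263 = 0.9173 → 0.917.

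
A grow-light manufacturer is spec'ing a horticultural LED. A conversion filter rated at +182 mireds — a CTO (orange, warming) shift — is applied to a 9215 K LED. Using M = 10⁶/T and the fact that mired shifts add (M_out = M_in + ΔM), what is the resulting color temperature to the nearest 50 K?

M_in = 10⁶/9215 = 108.52 mireds.
M_out = 108.52 + (+182) = 290.52 mireds.
T_out = 10⁶/290.52 = 3442.1 K → 3450 K.

3450 K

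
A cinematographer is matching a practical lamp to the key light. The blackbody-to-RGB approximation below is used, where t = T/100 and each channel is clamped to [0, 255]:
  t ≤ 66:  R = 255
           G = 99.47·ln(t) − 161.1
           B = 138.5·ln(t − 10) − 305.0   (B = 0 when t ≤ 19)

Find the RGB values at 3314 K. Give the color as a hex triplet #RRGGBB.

#FFBB82

t = 3314/100 = 33.14; the t ≤ 66 branch applies.
R = 255 by definition for t ≤ 66.
G = 99.47·ln 33.14 − 161.1 = 99.47·3.5007 − 161.1 = 187.119.
B = 138.5·ln(33.14 − 10) − 305.0 = 138.5·ln 23.14 − 305.0 = 138.5·3.1416 − 305.0 = 130.106.
Rounded: (255, 187, 130).
In hex: #FFBB82.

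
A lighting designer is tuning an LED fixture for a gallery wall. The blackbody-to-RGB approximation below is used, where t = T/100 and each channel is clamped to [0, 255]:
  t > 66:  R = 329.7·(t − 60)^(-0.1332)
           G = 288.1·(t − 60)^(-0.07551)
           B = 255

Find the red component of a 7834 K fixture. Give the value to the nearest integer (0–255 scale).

224

t = 7834/100 = 78.34; the t > 66 branch applies.
R = 329.7·(78.34 − 60)^(-0.1332) = 329.7·18.34^(-0.1332) = 329.7·0.67876 = 223.787.
Rounded: 224.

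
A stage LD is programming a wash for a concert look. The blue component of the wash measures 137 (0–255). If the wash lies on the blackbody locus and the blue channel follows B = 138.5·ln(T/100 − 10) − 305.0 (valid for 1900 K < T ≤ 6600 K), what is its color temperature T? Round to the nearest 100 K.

3400 K

ln(t − 10) = (137 + 305.0) / 138.5 = 3.1913.
t − 10 = e^3.1913 = 24.321, so t = 34.321.
T = 100·t = 3432 K → 3400 K to the nearest 100 K.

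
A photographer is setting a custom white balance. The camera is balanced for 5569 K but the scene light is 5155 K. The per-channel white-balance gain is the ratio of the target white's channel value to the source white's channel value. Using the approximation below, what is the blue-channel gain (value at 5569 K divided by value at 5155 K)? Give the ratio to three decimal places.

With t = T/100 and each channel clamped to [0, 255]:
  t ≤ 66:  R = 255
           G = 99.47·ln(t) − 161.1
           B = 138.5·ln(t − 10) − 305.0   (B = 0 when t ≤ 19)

1.062

At 5155 K (t = 51.55):
  B = 138.5·ln(51.55 − 10) − 305.0 = 138.5·ln 41.55 − 305.0 = 138.5·3.7269 − 305.0 = 211.175.
At 5569 K (t = 55.69):
  B = 138.5·ln(55.69 − 10) − 305.0 = 138.5·ln 45.69 − 305.0 = 138.5·3.8219 − 305.0 = 224.330.
Gain = 224.330 / 211.175 = 1.0623 → 1.062.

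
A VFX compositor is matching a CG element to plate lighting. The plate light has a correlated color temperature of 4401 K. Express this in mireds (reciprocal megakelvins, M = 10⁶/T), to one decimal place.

M = 10⁶ / 4401 = 227.221 → 227.2 mireds.

227.2 mireds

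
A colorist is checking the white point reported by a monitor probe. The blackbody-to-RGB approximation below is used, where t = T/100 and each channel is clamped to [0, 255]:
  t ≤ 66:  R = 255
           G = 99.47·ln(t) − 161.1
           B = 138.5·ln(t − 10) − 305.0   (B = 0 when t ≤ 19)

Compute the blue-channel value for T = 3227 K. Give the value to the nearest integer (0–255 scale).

t = 3227/100 = 32.27; the t ≤ 66 branch applies.
B = 138.5·ln(32.27 − 10) − 305.0 = 138.5·ln 22.27 − 305.0 = 138.5·3.1032 − 305.0 = 124.799.
Rounded: 125.

125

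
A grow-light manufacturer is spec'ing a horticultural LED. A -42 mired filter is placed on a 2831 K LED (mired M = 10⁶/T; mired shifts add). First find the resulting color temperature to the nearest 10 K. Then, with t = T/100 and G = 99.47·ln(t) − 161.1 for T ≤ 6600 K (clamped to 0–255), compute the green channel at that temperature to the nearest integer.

184

M_in = 10⁶/2831 = 353.23; M_out = 353.23 + (-42) = 311.23.
T_out = 10⁶/311.23 = 3213.0 K → 3210 K; t = 32.1.
G = 99.47·ln 32.1 − 161.1 = 99.47·3.4689 − 161.1 = 183.947.
Rounded: 184.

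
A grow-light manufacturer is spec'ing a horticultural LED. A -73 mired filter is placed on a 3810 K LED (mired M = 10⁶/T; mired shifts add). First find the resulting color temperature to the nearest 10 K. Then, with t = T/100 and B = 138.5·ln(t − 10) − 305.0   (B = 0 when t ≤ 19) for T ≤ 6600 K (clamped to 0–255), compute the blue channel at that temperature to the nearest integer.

215

M_in = 10⁶/3810 = 262.47; M_out = 262.47 + (-73) = 189.47.
T_out = 10⁶/189.47 = 5278.0 K → 5280 K; t = 52.8.
B = 138.5·ln(52.8 − 10) − 305.0 = 138.5·ln 42.8 − 305.0 = 138.5·3.7565 − 305.0 = 215.281.
Rounded: 215.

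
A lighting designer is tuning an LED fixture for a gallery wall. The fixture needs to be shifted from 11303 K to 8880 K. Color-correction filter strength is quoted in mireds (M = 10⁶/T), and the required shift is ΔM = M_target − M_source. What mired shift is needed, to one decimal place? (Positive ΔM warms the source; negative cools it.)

+24.1 mireds

M_source = 10⁶/11303 = 88.472; M_target = 10⁶/8880 = 112.613.
ΔM = 112.613 − 88.472 = 24.141 → +24.1 mireds, a warming shift.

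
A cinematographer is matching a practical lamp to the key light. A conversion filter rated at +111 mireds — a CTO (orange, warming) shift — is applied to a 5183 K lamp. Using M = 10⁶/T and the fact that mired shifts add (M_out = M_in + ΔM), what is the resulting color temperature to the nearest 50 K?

3300 K

M_in = 10⁶/5183 = 192.94 mireds.
M_out = 192.94 + (+111) = 303.94 mireds.
T_out = 10⁶/303.94 = 3290.1 K → 3300 K.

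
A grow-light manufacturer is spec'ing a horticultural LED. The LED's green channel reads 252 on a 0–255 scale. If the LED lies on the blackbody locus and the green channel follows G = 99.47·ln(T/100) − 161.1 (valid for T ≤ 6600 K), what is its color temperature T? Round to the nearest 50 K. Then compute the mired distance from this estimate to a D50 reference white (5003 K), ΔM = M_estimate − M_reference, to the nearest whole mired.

ln t = (252 + 161.1) / 99.47 = 4.1530.
t = e^4.1530 = 63.625.
T = 100·t = 6363 K → 6350 K to the nearest 50 K.
M_estimate = 10⁶/6350 = 157.48; M_reference = 10⁶/5003 = 199.88.
ΔM = 157.48 − 199.88 = -42.40 → -42 mireds.

-42 mireds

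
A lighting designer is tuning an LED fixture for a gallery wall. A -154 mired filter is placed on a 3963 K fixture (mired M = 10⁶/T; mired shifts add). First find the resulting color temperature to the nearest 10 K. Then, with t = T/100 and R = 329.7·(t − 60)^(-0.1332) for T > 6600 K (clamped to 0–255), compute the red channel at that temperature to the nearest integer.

201

M_in = 10⁶/3963 = 252.33; M_out = 252.33 + (-154) = 98.33.
T_out = 10⁶/98.33 = 10169.4 K → 10170 K; t = 101.7.
R = 329.7·(101.7 − 60)^(-0.1332) = 329.7·41.7^(-0.1332) = 329.7·0.60841 = 200.593.
Rounded: 201.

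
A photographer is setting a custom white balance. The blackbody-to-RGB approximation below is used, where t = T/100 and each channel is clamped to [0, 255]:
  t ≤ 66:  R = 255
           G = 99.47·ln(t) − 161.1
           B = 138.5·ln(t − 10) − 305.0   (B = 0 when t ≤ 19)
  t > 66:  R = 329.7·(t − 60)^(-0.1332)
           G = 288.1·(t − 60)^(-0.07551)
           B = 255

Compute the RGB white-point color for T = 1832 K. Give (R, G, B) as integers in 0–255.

t = 1832/100 = 18.32; the t ≤ 66 branch applies.
R = 255 by definition for t ≤ 66.
G = 99.47·ln 18.32 − 161.1 = 99.47·2.9080 − 161.1 = 128.158.
t = 18.32 ≤ 19, so B = 0.
Rounded: (255, 128, 0).

(255, 128, 0)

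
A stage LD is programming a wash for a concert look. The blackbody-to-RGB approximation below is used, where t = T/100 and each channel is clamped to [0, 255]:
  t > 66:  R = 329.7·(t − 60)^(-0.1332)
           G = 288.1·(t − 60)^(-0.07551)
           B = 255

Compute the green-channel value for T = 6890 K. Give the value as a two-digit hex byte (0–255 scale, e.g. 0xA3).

t = 6890/100 = 68.9; the t > 66 branch applies.
G = 288.1·(68.9 − 60)^(-0.07551) = 288.1·8.9^(-0.07551) = 288.1·0.84784 = 244.261.
Rounded: 244; in hex, 0xF4.

0xF4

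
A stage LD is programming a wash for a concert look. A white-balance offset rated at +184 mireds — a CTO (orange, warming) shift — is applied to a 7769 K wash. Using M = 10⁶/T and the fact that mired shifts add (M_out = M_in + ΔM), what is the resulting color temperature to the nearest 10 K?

M_in = 10⁶/7769 = 128.72 mireds.
M_out = 128.72 + (+184) = 312.72 mireds.
T_out = 10⁶/312.72 = 3197.8 K → 3200 K.

3200 K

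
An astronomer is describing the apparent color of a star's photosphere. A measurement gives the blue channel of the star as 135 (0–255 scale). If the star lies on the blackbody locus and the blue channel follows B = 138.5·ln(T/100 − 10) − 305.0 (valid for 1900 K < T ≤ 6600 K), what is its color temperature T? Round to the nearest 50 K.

3400 K

ln(t − 10) = (135 + 305.0) / 138.5 = 3.1769.
t − 10 = e^3.1769 = 23.972, so t = 33.972.
T = 100·t = 3397 K → 3400 K to the nearest 50 K.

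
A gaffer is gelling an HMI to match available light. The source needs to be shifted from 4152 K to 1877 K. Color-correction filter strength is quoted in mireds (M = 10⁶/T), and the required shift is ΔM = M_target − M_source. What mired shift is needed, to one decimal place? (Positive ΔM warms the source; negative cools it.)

M_source = 10⁶/4152 = 240.848; M_target = 10⁶/1877 = 532.765.
ΔM = 532.765 − 240.848 = 291.917 → +291.9 mireds, a warming shift.

+291.9 mireds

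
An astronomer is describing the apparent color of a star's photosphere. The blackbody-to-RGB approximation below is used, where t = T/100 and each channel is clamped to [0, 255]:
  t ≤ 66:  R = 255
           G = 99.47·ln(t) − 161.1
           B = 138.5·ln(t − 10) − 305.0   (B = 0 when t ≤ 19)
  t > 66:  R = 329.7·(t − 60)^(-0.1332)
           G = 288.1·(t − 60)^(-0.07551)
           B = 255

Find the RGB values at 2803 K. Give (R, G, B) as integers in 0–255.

t = 2803/100 = 28.03; the t ≤ 66 branch applies.
R = 255 by definition for t ≤ 66.
G = 99.47·ln 28.03 − 161.1 = 99.47·3.3333 − 161.1 = 170.461.
B = 138.5·ln(28.03 − 10) − 305.0 = 138.5·ln 18.03 − 305.0 = 138.5·2.8920 − 305.0 = 95.547.
Rounded: (255, 170, 96).

(255, 170, 96)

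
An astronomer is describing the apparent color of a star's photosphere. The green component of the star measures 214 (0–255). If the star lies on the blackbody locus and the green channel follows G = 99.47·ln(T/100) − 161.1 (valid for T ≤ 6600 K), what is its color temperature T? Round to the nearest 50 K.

4350 K

ln t = (214 + 161.1) / 99.47 = 3.7710.
t = e^3.7710 = 43.423.
T = 100·t = 4342 K → 4350 K to the nearest 50 K.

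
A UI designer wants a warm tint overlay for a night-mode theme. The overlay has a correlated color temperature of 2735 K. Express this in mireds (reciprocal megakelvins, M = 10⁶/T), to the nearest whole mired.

M = 10⁶ / 2735 = 365.631 → 366 mireds.

366 mireds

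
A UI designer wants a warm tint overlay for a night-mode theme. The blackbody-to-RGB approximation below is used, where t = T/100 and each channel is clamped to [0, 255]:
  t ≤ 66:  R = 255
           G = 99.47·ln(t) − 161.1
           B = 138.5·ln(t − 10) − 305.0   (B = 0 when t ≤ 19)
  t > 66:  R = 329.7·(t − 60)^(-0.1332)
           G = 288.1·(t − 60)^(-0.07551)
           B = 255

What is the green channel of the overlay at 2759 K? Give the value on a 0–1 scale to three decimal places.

0.662

t = 2759/100 = 27.59; the t ≤ 66 branch applies.
G = 99.47·ln 27.59 − 161.1 = 99.47·3.3175 − 161.1 = 168.887.
On a 0–1 scale: 168.887/255 = 0.6623 → 0.662.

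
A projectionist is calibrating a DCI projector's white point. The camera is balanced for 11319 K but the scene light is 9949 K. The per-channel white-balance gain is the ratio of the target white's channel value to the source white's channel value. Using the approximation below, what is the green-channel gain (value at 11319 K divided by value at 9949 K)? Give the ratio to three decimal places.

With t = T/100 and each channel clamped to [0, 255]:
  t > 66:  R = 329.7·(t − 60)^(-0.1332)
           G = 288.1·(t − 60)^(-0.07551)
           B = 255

At 9949 K (t = 99.49):
  G = 288.1·(99.49 − 60)^(-0.07551) = 288.1·39.49^(-0.07551) = 288.1·0.75762 = 218.269.
At 11319 K (t = 113.19):
  G = 288.1·(113.19 − 60)^(-0.07551) = 288.1·53.19^(-0.07551) = 288.1·0.74077 = 213.415.
Gain = 213.415 / 218.269 = 0.9778 → 0.978.

0.978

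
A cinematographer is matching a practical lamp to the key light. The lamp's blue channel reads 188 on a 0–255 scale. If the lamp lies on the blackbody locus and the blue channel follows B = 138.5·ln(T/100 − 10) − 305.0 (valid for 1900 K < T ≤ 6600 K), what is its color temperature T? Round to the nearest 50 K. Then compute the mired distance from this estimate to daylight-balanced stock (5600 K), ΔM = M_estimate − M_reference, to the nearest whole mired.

ln(t − 10) = (188 + 305.0) / 138.5 = 3.5596.
t − 10 = e^3.5596 = 35.148, so t = 45.148.
T = 100·t = 4515 K → 4500 K to the nearest 50 K.
M_estimate = 10⁶/4500 = 222.22; M_reference = 10⁶/5600 = 178.57.
ΔM = 222.22 − 178.57 = 43.65 → +44 mireds.

+44 mireds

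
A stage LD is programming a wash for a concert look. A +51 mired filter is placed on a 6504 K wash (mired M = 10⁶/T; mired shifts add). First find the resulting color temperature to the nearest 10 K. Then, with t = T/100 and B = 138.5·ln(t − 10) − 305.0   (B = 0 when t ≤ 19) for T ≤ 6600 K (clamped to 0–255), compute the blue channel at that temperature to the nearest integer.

202

M_in = 10⁶/6504 = 153.75; M_out = 153.75 + (+51) = 204.75.
T_out = 10⁶/204.75 = 4884.0 K → 4880 K; t = 48.8.
B = 138.5·ln(48.8 − 10) − 305.0 = 138.5·ln 38.8 − 305.0 = 138.5·3.6584 − 305.0 = 201.691.
Rounded: 202.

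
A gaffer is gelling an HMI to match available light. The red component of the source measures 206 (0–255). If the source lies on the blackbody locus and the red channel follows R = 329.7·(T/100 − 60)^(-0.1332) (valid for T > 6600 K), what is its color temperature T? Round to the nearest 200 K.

9400 K

(t − 60)^(-0.1332) = 206/329.7 = 0.62481.
t − 60 = 0.62481^(1/-0.1332) = 0.62481^(-7.508) = 34.152, so t = 94.152.
T = 100·t = 9415 K → 9400 K to the nearest 200 K.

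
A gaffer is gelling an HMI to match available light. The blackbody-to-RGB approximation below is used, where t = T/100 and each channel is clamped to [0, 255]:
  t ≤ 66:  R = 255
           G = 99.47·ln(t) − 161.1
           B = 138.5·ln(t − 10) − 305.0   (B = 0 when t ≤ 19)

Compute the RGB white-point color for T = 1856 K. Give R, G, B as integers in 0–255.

t = 1856/100 = 18.56; the t ≤ 66 branch applies.
R = 255 by definition for t ≤ 66.
G = 99.47·ln 18.56 − 161.1 = 99.47·2.9210 − 161.1 = 129.453.
t = 18.56 ≤ 19, so B = 0.
Rounded: (255, 129, 0).

R=255, G=129, B=0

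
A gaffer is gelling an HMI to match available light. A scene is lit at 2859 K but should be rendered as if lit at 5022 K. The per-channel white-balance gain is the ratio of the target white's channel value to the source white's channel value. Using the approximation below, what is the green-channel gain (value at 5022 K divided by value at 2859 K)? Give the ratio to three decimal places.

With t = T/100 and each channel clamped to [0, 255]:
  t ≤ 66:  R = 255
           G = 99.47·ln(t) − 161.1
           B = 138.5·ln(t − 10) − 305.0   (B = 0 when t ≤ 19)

At 2859 K (t = 28.59):
  G = 99.47·ln 28.59 − 161.1 = 99.47·3.3531 − 161.1 = 172.429.
At 5022 K (t = 50.22):
  G = 99.47·ln 50.22 − 161.1 = 99.47·3.9164 − 161.1 = 228.466.
Gain = 228.466 / 172.429 = 1.3250 → 1.325.

1.325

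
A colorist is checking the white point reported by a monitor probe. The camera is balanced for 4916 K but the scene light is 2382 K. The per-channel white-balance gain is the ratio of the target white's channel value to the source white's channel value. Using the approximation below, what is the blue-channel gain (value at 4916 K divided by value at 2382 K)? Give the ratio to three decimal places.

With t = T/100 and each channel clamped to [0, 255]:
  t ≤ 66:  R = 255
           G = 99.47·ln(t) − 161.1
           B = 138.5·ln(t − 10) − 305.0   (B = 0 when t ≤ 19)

At 2382 K (t = 23.82):
  B = 138.5·ln(23.82 − 10) − 305.0 = 138.5·ln 13.82 − 305.0 = 138.5·2.6261 − 305.0 = 58.717.
At 4916 K (t = 49.16):
  B = 138.5·ln(49.16 − 10) − 305.0 = 138.5·ln 39.16 − 305.0 = 138.5·3.6677 − 305.0 = 202.970.
Gain = 202.970 / 58.717 = 3.4567 → 3.457.

3.457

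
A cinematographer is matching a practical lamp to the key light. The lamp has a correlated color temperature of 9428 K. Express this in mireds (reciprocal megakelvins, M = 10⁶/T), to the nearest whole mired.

M = 10⁶ / 9428 = 106.067 → 106 mireds.

106 mireds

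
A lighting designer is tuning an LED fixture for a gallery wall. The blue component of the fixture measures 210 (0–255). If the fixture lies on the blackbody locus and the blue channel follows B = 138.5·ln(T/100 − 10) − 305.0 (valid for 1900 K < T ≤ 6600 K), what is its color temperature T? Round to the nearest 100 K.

ln(t − 10) = (210 + 305.0) / 138.5 = 3.7184.
t − 10 = e^3.7184 = 41.199, so t = 51.199.
T = 100·t = 5120 K → 5100 K to the nearest 100 K.

5100 K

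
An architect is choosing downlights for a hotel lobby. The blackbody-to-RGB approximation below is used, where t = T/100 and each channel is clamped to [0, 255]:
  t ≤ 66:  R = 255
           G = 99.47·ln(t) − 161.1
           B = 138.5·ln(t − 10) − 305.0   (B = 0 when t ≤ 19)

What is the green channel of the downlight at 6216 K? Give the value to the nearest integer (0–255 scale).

t = 6216/100 = 62.16; the t ≤ 66 branch applies.
G = 99.47·ln 62.16 − 161.1 = 99.47·4.1297 − 161.1 = 249.682.
Rounded: 250.

250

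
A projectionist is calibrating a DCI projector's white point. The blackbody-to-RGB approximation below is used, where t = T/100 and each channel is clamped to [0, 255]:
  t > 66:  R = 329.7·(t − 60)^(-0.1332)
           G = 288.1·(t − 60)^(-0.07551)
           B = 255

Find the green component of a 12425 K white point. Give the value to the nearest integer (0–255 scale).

t = 12425/100 = 124.25; the t > 66 branch applies.
G = 288.1·(124.25 − 60)^(-0.07551) = 288.1·64.25^(-0.07551) = 288.1·0.73028 = 210.393.
Rounded: 210.

210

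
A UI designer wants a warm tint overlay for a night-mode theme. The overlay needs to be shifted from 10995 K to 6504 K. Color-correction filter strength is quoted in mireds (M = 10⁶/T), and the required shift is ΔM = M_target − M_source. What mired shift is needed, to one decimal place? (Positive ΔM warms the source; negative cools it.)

+62.8 mireds

M_source = 10⁶/10995 = 90.950; M_target = 10⁶/6504 = 153.752.
ΔM = 153.752 − 90.950 = 62.801 → +62.8 mireds, a warming shift.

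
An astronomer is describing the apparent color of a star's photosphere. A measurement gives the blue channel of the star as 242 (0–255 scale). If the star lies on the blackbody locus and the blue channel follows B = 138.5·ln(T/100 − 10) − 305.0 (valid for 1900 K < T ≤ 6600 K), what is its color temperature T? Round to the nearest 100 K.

6200 K

ln(t − 10) = (242 + 305.0) / 138.5 = 3.9495.
t − 10 = e^3.9495 = 51.907, so t = 61.907.
T = 100·t = 6191 K → 6200 K to the nearest 100 K.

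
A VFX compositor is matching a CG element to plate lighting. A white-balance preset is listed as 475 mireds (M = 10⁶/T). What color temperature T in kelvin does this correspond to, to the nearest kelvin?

2105 K

T = 10⁶ / 475 = 2105.26 K → 2105 K.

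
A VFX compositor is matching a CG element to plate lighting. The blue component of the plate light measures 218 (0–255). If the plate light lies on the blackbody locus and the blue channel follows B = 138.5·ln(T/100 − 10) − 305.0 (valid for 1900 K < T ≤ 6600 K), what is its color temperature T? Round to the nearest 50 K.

5350 K

ln(t − 10) = (218 + 305.0) / 138.5 = 3.7762.
t − 10 = e^3.7762 = 43.649, so t = 53.649.
T = 100·t = 5365 K → 5350 K to the nearest 50 K.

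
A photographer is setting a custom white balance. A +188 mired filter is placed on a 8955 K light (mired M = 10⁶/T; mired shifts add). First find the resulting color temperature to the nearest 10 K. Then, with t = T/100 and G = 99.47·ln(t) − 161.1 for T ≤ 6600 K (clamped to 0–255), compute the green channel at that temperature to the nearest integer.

188

M_in = 10⁶/8955 = 111.67; M_out = 111.67 + (+188) = 299.67.
T_out = 10⁶/299.67 = 3337.0 K → 3340 K; t = 33.4.
G = 99.47·ln 33.4 − 161.1 = 99.47·3.5086 − 161.1 = 187.896.
Rounded: 188.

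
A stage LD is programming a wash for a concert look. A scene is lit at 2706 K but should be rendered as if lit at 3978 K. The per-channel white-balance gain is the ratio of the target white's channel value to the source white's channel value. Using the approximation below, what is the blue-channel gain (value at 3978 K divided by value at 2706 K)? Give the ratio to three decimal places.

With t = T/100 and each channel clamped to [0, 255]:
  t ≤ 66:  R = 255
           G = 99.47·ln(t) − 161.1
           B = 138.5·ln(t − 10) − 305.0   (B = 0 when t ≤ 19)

At 2706 K (t = 27.06):
  B = 138.5·ln(27.06 − 10) − 305.0 = 138.5·ln 17.06 − 305.0 = 138.5·2.8367 − 305.0 = 87.888.
At 3978 K (t = 39.78):
  B = 138.5·ln(39.78 − 10) − 305.0 = 138.5·ln 29.78 − 305.0 = 138.5·3.3938 − 305.0 = 165.046.
Gain = 165.046 / 87.888 = 1.8779 → 1.878.

1.878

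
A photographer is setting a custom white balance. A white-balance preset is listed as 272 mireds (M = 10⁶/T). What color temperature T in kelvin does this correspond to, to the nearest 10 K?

T = 10⁶ / 272 = 3676.47 K → 3680 K.

3680 K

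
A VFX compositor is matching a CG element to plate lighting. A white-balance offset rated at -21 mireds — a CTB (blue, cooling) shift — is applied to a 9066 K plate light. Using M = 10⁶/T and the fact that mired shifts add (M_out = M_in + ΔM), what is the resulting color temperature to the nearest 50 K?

11200 K

M_in = 10⁶/9066 = 110.30 mireds.
M_out = 110.30 + (-21) = 89.30 mireds.
T_out = 10⁶/89.30 = 11197.9 K → 11200 K.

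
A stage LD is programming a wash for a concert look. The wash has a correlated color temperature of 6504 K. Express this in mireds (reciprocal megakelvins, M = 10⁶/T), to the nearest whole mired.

154 mireds

M = 10⁶ / 6504 = 153.752 → 154 mireds.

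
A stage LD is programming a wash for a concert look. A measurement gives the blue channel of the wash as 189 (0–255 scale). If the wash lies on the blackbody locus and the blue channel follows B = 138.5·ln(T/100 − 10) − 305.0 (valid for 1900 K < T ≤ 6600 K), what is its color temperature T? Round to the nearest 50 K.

4550 K

ln(t − 10) = (189 + 305.0) / 138.5 = 3.5668.
t − 10 = e^3.5668 = 35.403, so t = 45.403.
T = 100·t = 4540 K → 4550 K to the nearest 50 K.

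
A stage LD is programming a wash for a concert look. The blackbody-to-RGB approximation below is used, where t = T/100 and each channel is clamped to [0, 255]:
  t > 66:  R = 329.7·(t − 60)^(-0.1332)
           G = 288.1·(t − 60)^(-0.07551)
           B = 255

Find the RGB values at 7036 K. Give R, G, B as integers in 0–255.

R=241, G=241, B=255

t = 7036/100 = 70.36; the t > 66 branch applies.
R = 329.7·(70.36 − 60)^(-0.1332) = 329.7·10.36^(-0.1332) = 329.7·0.73241 = 241.475.
G = 288.1·(70.36 − 60)^(-0.07551) = 288.1·10.36^(-0.07551) = 288.1·0.83817 = 241.476.
B = 255 by definition for t > 66.
Rounded: (241, 241, 255).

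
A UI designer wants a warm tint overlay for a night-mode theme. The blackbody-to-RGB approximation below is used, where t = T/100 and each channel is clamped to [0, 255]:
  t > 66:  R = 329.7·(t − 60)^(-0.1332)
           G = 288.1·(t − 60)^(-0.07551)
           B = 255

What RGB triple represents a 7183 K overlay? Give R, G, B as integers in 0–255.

R=237, G=239, B=255

t = 7183/100 = 71.83; the t > 66 branch applies.
R = 329.7·(71.83 − 60)^(-0.1332) = 329.7·11.83^(-0.1332) = 329.7·0.71958 = 237.245.
G = 288.1·(71.83 − 60)^(-0.07551) = 288.1·11.83^(-0.07551) = 288.1·0.82981 = 239.068.
B = 255 by definition for t > 66.
Rounded: (237, 239, 255).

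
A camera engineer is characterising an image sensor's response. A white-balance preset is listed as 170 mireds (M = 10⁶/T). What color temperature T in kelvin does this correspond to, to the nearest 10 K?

T = 10⁶ / 170 = 5882.35 K → 5880 K.

5880 K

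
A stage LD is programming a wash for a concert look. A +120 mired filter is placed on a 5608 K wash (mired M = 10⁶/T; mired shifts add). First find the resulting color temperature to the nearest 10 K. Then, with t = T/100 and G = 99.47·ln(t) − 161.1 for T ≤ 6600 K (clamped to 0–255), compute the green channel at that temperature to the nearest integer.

188

M_in = 10⁶/5608 = 178.32; M_out = 178.32 + (+120) = 298.32.
T_out = 10⁶/298.32 = 3352.1 K → 3350 K; t = 33.5.
G = 99.47·ln 33.5 − 161.1 = 99.47·3.5115 − 161.1 = 188.193.
Rounded: 188.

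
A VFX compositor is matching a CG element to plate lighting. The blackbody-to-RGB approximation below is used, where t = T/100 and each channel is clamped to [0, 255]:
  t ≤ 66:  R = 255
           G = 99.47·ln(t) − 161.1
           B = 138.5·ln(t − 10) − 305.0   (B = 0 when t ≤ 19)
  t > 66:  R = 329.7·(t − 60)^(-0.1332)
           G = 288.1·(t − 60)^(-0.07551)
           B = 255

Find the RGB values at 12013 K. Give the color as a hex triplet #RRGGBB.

#BFD3FF

t = 12013/100 = 120.13; the t > 66 branch applies.
R = 329.7·(120.13 − 60)^(-0.1332) = 329.7·60.13^(-0.1332) = 329.7·0.57946 = 191.049.
G = 288.1·(120.13 − 60)^(-0.07551) = 288.1·60.13^(-0.07551) = 288.1·0.73394 = 211.448.
B = 255 by definition for t > 66.
Rounded: (191, 211, 255).
In hex: #BFD3FF.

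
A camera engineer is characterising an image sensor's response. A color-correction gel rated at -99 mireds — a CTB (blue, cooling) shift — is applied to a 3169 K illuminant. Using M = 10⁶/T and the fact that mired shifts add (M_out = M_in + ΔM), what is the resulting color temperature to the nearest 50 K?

M_in = 10⁶/3169 = 315.56 mireds.
M_out = 315.56 + (-99) = 216.56 mireds.
T_out = 10⁶/216.56 = 4617.7 K → 4600 K.

4600 K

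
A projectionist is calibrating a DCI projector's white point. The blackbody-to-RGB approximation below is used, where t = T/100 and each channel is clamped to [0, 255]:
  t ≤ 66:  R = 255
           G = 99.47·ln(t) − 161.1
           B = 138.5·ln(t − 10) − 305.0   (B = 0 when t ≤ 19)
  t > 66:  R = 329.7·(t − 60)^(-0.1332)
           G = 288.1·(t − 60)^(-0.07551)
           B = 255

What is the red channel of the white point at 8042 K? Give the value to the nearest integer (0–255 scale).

t = 8042/100 = 80.42; the t > 66 branch applies.
R = 329.7·(80.42 − 60)^(-0.1332) = 329.7·20.42^(-0.1332) = 329.7·0.66911 = 220.607.
Rounded: 221.

221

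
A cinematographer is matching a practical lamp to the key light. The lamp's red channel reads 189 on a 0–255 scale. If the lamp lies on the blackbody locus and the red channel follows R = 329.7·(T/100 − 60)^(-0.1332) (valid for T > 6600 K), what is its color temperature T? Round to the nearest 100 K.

12500 K

(t − 60)^(-0.1332) = 189/329.7 = 0.57325.
t − 60 = 0.57325^(1/-0.1332) = 0.57325^(-7.508) = 65.199, so t = 125.199.
T = 100·t = 12520 K → 12500 K to the nearest 100 K.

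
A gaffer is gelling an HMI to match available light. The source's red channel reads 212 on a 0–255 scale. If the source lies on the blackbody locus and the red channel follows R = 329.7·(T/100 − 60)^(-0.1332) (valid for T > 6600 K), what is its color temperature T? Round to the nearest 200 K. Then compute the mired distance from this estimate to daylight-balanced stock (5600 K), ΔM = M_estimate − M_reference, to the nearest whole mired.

-65 mireds

(t − 60)^(-0.1332) = 212/329.7 = 0.64301.
t − 60 = 0.64301^(1/-0.1332) = 0.64301^(-7.508) = 27.530, so t = 87.530.
T = 100·t = 8753 K → 8800 K to the nearest 200 K.
M_estimate = 10⁶/8800 = 113.64; M_reference = 10⁶/5600 = 178.57.
ΔM = 113.64 − 178.57 = -64.94 → -65 mireds.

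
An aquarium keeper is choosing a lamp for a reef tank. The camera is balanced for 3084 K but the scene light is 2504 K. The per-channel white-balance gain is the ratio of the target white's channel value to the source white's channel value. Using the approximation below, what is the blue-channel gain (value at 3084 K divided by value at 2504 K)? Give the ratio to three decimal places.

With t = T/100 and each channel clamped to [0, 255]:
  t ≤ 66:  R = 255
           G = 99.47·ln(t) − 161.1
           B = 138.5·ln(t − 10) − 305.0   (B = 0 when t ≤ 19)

1.641

At 2504 K (t = 25.04):
  B = 138.5·ln(25.04 − 10) − 305.0 = 138.5·ln 15.04 − 305.0 = 138.5·2.7107 − 305.0 = 70.434.
At 3084 K (t = 30.84):
  B = 138.5·ln(30.84 − 10) − 305.0 = 138.5·ln 20.84 − 305.0 = 138.5·3.0369 − 305.0 = 115.607.
Gain = 115.607 / 70.434 = 1.6414 → 1.641.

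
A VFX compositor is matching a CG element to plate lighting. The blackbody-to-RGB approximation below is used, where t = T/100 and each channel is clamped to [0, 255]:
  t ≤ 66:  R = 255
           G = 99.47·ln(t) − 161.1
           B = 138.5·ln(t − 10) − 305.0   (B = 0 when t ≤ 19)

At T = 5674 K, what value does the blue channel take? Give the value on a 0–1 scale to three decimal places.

0.892

t = 5674/100 = 56.74; the t ≤ 66 branch applies.
B = 138.5·ln(56.74 − 10) − 305.0 = 138.5·ln 46.74 − 305.0 = 138.5·3.8446 − 305.0 = 227.477.
On a 0–1 scale: 227.477/255 = 0.8921 → 0.892.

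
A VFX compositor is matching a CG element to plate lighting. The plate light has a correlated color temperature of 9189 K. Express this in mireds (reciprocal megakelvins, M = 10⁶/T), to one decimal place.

108.8 mireds

M = 10⁶ / 9189 = 108.826 → 108.8 mireds.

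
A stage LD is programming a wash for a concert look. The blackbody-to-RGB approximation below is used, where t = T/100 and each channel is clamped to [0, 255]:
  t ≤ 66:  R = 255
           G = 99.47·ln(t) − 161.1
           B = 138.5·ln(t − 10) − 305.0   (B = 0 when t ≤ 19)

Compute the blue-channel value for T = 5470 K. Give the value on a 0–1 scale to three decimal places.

t = 5470/100 = 54.7; the t ≤ 66 branch applies.
B = 138.5·ln(54.7 − 10) − 305.0 = 138.5·ln 44.7 − 305.0 = 138.5·3.8000 − 305.0 = 221.296.
On a 0–1 scale: 221.296/255 = 0.8678 → 0.868.

0.868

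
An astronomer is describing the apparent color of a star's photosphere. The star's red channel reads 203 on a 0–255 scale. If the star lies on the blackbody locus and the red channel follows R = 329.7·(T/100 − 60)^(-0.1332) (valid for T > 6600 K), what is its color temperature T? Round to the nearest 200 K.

9800 K

(t − 60)^(-0.1332) = 203/329.7 = 0.61571.
t − 60 = 0.61571^(1/-0.1332) = 0.61571^(-7.508) = 38.129, so t = 98.129.
T = 100·t = 9813 K → 9800 K to the nearest 200 K.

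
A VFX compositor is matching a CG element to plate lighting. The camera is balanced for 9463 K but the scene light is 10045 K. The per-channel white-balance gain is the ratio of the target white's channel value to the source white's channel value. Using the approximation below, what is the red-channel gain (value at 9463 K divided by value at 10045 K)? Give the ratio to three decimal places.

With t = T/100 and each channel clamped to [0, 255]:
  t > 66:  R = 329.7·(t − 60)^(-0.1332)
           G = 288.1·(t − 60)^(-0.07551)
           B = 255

At 10045 K (t = 100.45):
  R = 329.7·(100.45 − 60)^(-0.1332) = 329.7·40.45^(-0.1332) = 329.7·0.61088 = 201.408.
At 9463 K (t = 94.63):
  R = 329.7·(94.63 − 60)^(-0.1332) = 329.7·34.63^(-0.1332) = 329.7·0.62366 = 205.619.
Gain = 205.619 / 201.408 = 1.0209 → 1.021.

1.021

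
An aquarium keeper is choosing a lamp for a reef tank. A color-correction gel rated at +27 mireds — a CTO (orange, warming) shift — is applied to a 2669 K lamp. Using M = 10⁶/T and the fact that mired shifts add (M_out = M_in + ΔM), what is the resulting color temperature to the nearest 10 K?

M_in = 10⁶/2669 = 374.67 mireds.
M_out = 374.67 + (+27) = 401.67 mireds.
T_out = 10⁶/401.67 = 2489.6 K → 2490 K.

2490 K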